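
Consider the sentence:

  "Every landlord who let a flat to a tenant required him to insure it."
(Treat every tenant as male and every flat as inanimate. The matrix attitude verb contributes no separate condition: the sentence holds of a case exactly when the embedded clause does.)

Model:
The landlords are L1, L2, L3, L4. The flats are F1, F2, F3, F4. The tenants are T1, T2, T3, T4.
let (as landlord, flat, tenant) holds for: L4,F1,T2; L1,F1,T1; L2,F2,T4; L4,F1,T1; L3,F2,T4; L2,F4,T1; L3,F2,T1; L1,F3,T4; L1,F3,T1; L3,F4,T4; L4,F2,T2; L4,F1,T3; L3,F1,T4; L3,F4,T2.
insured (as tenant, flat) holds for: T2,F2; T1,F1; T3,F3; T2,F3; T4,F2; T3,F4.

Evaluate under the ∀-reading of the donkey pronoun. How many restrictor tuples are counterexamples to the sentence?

9

"him" takes "a tenant" as antecedent and "it" takes "a flat"; both are donkey pronouns co-varying with the restrictor.
Strong reading: for every (l,f,t) with let(l,f,t), insured(t,f).
Restrictor triples: (L1,F1,T1)→insured(T1,F1) ✓  (L1,F3,T1)→insured(T1,F3) ✗  (L1,F3,T4)→insured(T4,F3) ✗  (L2,F2,T4)→insured(T4,F2) ✓  (L2,F4,T1)→insured(T1,F4) ✗  (L3,F1,T4)→insured(T4,F1) ✗  (L3,F2,T1)→insured(T1,F2) ✗  (L3,F2,T4)→insured(T4,F2) ✓  (L3,F4,T2)→insured(T2,F4) ✗  (L3,F4,T4)→insured(T4,F4) ✗  (L4,F1,T1)→insured(T1,F1) ✓  (L4,F1,T2)→insured(T2,F1) ✗  (L4,F1,T3)→insured(T3,F1) ✗  (L4,F2,T2)→insured(T2,F2) ✓
Counterexamples (restrictor triples failing the scope): 9.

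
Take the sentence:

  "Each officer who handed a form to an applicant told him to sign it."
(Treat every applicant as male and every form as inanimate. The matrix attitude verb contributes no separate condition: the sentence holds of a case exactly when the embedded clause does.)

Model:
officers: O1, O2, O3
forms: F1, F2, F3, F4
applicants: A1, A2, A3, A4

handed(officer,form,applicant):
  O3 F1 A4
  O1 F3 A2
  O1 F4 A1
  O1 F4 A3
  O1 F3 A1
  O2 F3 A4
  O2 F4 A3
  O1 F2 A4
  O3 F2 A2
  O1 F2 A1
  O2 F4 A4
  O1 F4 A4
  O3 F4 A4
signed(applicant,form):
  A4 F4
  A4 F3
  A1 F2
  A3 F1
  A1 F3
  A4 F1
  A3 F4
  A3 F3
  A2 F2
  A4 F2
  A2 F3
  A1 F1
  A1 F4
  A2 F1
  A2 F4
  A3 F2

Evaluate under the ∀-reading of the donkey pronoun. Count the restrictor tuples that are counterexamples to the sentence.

"him" takes "an applicant" as antecedent and "it" takes "a form"; both are donkey pronouns co-varying with the restrictor.
Strong reading: for every (o,f,a) with handed(o,f,a), signed(a,f).
Restrictor triples: (O1,F2,A1)→signed(A1,F2) ✓  (O1,F2,A4)→signed(A4,F2) ✓  (O1,F3,A1)→signed(A1,F3) ✓  (O1,F3,A2)→signed(A2,F3) ✓  (O1,F4,A1)→signed(A1,F4) ✓  (O1,F4,A3)→signed(A3,F4) ✓  (O1,F4,A4)→signed(A4,F4) ✓  (O2,F3,A4)→signed(A4,F3) ✓  (O2,F4,A3)→signed(A3,F4) ✓  (O2,F4,A4)→signed(A4,F4) ✓  (O3,F1,A4)→signed(A4,F1) ✓  (O3,F2,A2)→signed(A2,F2) ✓  (O3,F4,A4)→signed(A4,F4) ✓
Counterexamples (restrictor triples failing the scope): 0.

0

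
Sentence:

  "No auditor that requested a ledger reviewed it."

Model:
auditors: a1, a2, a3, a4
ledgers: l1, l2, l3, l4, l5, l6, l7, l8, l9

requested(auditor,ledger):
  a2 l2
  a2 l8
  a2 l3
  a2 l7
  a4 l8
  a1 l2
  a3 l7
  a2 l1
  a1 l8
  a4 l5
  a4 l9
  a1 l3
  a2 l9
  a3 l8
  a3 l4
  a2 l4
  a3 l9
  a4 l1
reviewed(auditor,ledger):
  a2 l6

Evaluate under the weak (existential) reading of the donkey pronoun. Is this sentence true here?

True

"it" takes "a ledger" as antecedent — a donkey pronoun bound across the clause boundary.
Truth condition: for no (a,l) with requested(a,l) does reviewed(a,l) hold.
Restrictor pairs — does the scope hold? (a1,l2):fails  (a1,l3):fails  (a1,l8):fails  (a2,l1):fails  (a2,l2):fails  (a2,l3):fails  (a2,l4):fails  (a2,l7):fails  (a2,l8):fails  (a2,l9):fails  (a3,l4):fails  (a3,l7):fails  (a3,l8):fails  (a3,l9):fails  (a4,l1):fails  (a4,l5):fails  (a4,l8):fails  (a4,l9):fails
Scope holds for no restrictor pair, so the sentence is true.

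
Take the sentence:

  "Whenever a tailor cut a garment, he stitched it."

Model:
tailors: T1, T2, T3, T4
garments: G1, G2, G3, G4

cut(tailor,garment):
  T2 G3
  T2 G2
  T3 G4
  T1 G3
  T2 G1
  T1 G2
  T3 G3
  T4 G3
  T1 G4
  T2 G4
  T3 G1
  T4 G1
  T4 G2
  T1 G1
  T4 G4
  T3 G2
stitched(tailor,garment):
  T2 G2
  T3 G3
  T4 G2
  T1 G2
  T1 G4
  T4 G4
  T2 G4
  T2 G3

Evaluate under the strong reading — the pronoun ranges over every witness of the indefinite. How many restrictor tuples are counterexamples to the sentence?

"it" takes "a garment" as antecedent — a donkey pronoun bound across the clause boundary.
Strong reading: for every (t,g) with cut(t,g), stitched(t,g).
Restrictor pairs: (T1,G1) ✗  (T1,G2) ✓  (T1,G3) ✗  (T1,G4) ✓  (T2,G1) ✗  (T2,G2) ✓  (T2,G3) ✓  (T2,G4) ✓  (T3,G1) ✗  (T3,G2) ✗  (T3,G3) ✓  (T3,G4) ✗  (T4,G1) ✗  (T4,G2) ✓  (T4,G3) ✗  (T4,G4) ✓
Counterexamples (restrictor pairs failing the scope): 8.

8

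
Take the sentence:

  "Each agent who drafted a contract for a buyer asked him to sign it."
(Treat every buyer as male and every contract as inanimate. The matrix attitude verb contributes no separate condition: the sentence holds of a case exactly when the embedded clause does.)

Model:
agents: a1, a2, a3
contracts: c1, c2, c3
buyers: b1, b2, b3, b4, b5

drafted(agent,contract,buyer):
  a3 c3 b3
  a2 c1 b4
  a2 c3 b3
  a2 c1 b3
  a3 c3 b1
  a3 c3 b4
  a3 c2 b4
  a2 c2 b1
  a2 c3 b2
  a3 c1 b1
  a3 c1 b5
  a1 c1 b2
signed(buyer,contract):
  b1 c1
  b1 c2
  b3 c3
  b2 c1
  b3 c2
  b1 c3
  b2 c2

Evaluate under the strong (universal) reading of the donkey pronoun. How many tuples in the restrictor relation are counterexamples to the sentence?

6

"him" takes "a buyer" as antecedent and "it" takes "a contract"; both are donkey pronouns co-varying with the restrictor.
Strong reading: for every (a,c,b) with drafted(a,c,b), signed(b,c).
Restrictor triples: (a1,c1,b2)→signed(b2,c1) ✓  (a2,c1,b3)→signed(b3,c1) ✗  (a2,c1,b4)→signed(b4,c1) ✗  (a2,c2,b1)→signed(b1,c2) ✓  (a2,c3,b2)→signed(b2,c3) ✗  (a2,c3,b3)→signed(b3,c3) ✓  (a3,c1,b1)→signed(b1,c1) ✓  (a3,c1,b5)→signed(b5,c1) ✗  (a3,c2,b4)→signed(b4,c2) ✗  (a3,c3,b1)→signed(b1,c3) ✓  (a3,c3,b3)→signed(b3,c3) ✓  (a3,c3,b4)→signed(b4,c3) ✗
Counterexamples (restrictor triples failing the scope): 6.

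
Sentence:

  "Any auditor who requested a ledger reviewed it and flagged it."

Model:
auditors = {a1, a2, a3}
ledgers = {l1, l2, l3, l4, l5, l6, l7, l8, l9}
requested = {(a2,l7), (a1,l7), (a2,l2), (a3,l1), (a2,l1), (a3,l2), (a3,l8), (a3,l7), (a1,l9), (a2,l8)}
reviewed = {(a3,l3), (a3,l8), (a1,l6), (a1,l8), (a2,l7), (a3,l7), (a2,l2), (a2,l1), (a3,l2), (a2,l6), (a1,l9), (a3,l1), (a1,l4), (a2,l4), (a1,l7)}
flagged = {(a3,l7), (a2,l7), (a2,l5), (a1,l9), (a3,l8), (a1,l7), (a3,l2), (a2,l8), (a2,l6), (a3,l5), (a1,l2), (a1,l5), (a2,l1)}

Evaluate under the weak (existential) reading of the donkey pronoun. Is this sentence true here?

"it" takes "a ledger" as antecedent — a donkey pronoun bound across the clause boundary.
Weak reading: every auditor a with some requested-ledger has at least one requested-ledger l such that reviewed(a,l) ∧ flagged(a,l).
Per auditor: a1:✓  a2:✓  a3:✓
Every auditor in the restrictor has a witness.

True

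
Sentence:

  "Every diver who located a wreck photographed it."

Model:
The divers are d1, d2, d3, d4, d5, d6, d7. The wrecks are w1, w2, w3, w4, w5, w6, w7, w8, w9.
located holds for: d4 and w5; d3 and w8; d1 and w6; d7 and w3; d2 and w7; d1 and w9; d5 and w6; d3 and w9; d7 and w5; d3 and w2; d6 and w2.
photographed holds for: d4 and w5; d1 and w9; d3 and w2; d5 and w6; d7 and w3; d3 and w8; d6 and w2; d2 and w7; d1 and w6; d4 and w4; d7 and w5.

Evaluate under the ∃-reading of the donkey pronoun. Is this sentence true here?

"it" takes "a wreck" as antecedent — a donkey pronoun bound across the clause boundary.
Weak reading: every diver d with some located-wreck has at least one located-wreck w such that photographed(d,w).
Per diver: d1:✓  d2:✓  d3:✓  d4:✓  d5:✓  d6:✓  d7:✓
Every diver in the restrictor has a witness.

True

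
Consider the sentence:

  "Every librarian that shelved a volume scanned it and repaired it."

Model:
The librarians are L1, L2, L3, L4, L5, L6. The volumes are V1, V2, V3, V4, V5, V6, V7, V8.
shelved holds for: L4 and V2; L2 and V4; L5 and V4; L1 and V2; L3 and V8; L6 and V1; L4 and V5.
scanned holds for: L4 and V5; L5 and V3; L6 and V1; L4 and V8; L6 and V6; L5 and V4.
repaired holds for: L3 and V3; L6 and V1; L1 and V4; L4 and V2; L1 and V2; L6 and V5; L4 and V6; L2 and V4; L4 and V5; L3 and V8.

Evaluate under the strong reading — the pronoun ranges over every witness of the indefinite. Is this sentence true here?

"it" takes "a volume" as antecedent — a donkey pronoun bound across the clause boundary.
Strong reading: for every (l,v) with shelved(l,v), scanned(l,v) ∧ repaired(l,v).
Restrictor pairs: (L1,V2) ✗  (L2,V4) ✗  (L3,V8) ✗  (L4,V2) ✗  (L4,V5) ✓  (L5,V4) ✗  (L6,V1) ✓
Counterexample: (L1,V2) is in shelved but fails the scope.

False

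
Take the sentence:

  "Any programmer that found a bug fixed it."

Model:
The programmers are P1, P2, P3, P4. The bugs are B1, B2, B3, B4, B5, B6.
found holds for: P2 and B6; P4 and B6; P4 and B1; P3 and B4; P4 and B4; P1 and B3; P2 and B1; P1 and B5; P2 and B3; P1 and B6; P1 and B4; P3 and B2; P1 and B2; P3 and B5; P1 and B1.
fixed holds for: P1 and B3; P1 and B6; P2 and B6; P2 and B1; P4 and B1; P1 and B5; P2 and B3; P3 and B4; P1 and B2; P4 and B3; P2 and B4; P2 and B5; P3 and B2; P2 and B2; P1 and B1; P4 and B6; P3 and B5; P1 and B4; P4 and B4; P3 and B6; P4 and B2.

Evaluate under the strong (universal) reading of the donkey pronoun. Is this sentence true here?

"it" takes "a bug" as antecedent — a donkey pronoun bound across the clause boundary.
Strong reading: for every (p,b) with found(p,b), fixed(p,b).
Restrictor pairs: (P1,B1) ✓  (P1,B2) ✓  (P1,B3) ✓  (P1,B4) ✓  (P1,B5) ✓  (P1,B6) ✓  (P2,B1) ✓  (P2,B3) ✓  (P2,B6) ✓  (P3,B2) ✓  (P3,B4) ✓  (P3,B5) ✓  (P4,B1) ✓  (P4,B4) ✓  (P4,B6) ✓
Every restrictor pair satisfies the scope.

True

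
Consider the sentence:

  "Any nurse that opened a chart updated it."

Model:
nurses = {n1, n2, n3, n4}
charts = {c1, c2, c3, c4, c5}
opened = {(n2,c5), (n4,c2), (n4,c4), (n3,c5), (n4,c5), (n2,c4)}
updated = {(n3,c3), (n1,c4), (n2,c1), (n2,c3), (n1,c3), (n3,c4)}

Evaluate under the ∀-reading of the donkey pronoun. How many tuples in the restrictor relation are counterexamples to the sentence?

6

"it" takes "a chart" as antecedent — a donkey pronoun bound across the clause boundary.
Strong reading: for every (n,c) with opened(n,c), updated(n,c).
Restrictor pairs: (n2,c4) ✗  (n2,c5) ✗  (n3,c5) ✗  (n4,c2) ✗  (n4,c4) ✗  (n4,c5) ✗
Counterexamples (restrictor pairs failing the scope): 6.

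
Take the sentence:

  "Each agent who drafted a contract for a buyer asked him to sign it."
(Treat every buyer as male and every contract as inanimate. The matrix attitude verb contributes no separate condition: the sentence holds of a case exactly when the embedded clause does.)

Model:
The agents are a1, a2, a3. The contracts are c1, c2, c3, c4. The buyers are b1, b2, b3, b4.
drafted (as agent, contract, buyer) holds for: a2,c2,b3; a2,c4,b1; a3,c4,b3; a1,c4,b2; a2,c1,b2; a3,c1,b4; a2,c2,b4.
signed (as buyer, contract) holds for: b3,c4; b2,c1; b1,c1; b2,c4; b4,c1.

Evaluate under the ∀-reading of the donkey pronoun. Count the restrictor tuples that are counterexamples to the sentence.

3

"him" takes "a buyer" as antecedent and "it" takes "a contract"; both are donkey pronouns co-varying with the restrictor.
Strong reading: for every (a,c,b) with drafted(a,c,b), signed(b,c).
Restrictor triples: (a1,c4,b2)→signed(b2,c4) ✓  (a2,c1,b2)→signed(b2,c1) ✓  (a2,c2,b3)→signed(b3,c2) ✗  (a2,c2,b4)→signed(b4,c2) ✗  (a2,c4,b1)→signed(b1,c4) ✗  (a3,c1,b4)→signed(b4,c1) ✓  (a3,c4,b3)→signed(b3,c4) ✓
Counterexamples (restrictor triples failing the scope): 3.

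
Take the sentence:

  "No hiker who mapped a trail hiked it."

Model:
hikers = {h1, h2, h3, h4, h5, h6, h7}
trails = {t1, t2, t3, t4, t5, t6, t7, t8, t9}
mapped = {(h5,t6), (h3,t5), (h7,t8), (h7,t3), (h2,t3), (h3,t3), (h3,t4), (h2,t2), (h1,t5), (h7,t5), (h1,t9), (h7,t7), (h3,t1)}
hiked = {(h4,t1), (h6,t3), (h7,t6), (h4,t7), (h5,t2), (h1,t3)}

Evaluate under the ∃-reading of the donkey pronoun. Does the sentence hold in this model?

"it" takes "a trail" as antecedent — a donkey pronoun bound across the clause boundary.
Truth condition: for no (h,t) with mapped(h,t) does hiked(h,t) hold.
Restrictor pairs — does the scope hold? (h1,t5):fails  (h1,t9):fails  (h2,t2):fails  (h2,t3):fails  (h3,t1):fails  (h3,t3):fails  (h3,t4):fails  (h3,t5):fails  (h5,t6):fails  (h7,t3):fails  (h7,t5):fails  (h7,t7):fails  (h7,t8):fails
Scope holds for no restrictor pair, so the sentence is true.

True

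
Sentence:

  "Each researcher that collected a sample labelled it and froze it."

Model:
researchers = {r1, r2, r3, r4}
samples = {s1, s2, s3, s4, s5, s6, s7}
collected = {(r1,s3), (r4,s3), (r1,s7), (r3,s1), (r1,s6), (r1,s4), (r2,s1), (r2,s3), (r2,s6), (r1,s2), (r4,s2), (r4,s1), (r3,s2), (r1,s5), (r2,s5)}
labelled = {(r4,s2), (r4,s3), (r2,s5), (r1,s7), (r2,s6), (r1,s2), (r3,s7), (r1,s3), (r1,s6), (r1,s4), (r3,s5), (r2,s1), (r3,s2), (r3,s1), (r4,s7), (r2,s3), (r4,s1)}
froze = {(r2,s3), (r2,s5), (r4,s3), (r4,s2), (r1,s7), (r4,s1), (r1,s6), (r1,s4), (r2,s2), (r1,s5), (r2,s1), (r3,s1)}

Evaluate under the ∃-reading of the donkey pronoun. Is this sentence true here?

True

"it" takes "a sample" as antecedent — a donkey pronoun bound across the clause boundary.
Weak reading: every researcher r with some collected-sample has at least one collected-sample s such that labelled(r,s) ∧ froze(r,s).
Per researcher: r1:✓  r2:✓  r3:✓  r4:✓
Every researcher in the restrictor has a witness.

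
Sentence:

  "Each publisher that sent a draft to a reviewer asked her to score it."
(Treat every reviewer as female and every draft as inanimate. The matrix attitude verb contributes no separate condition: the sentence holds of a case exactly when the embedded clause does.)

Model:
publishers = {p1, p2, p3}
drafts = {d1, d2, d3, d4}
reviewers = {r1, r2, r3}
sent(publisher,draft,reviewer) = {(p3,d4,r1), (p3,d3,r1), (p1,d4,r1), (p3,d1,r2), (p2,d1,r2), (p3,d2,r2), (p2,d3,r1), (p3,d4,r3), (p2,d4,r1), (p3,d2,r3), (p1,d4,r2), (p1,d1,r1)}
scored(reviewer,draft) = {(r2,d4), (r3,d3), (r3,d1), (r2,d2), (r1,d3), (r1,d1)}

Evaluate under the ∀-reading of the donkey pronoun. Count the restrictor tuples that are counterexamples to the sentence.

"her" takes "a reviewer" as antecedent and "it" takes "a draft"; both are donkey pronouns co-varying with the restrictor.
Strong reading: for every (p,d,r) with sent(p,d,r), scored(r,d).
Restrictor triples: (p1,d1,r1)→scored(r1,d1) ✓  (p1,d4,r1)→scored(r1,d4) ✗  (p1,d4,r2)→scored(r2,d4) ✓  (p2,d1,r2)→scored(r2,d1) ✗  (p2,d3,r1)→scored(r1,d3) ✓  (p2,d4,r1)→scored(r1,d4) ✗  (p3,d1,r2)→scored(r2,d1) ✗  (p3,d2,r2)→scored(r2,d2) ✓  (p3,d2,r3)→scored(r3,d2) ✗  (p3,d3,r1)→scored(r1,d3) ✓  (p3,d4,r1)→scored(r1,d4) ✗  (p3,d4,r3)→scored(r3,d4) ✗
Counterexamples (restrictor triples failing the scope): 7.

7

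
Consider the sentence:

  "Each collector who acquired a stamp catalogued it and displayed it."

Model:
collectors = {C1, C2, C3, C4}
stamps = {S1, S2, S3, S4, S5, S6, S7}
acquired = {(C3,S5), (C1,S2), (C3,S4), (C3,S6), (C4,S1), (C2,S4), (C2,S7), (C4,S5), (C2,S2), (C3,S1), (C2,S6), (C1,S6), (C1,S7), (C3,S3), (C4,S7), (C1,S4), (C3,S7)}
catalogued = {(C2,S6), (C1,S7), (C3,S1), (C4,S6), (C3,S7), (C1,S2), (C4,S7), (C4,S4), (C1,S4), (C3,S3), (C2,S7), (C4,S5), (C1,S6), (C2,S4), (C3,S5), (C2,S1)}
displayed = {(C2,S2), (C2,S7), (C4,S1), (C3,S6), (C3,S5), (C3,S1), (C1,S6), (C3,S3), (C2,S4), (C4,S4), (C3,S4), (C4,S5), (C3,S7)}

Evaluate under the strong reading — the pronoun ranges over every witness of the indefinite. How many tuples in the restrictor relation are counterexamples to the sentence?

"it" takes "a stamp" as antecedent — a donkey pronoun bound across the clause boundary.
Strong reading: for every (c,s) with acquired(c,s), catalogued(c,s) ∧ displayed(c,s).
Restrictor pairs: (C1,S2) ✗  (C1,S4) ✗  (C1,S6) ✓  (C1,S7) ✗  (C2,S2) ✗  (C2,S4) ✓  (C2,S6) ✗  (C2,S7) ✓  (C3,S1) ✓  (C3,S3) ✓  (C3,S4) ✗  (C3,S5) ✓  (C3,S6) ✗  (C3,S7) ✓  (C4,S1) ✗  (C4,S5) ✓  (C4,S7) ✗
Counterexamples (restrictor pairs failing the scope): 9.

9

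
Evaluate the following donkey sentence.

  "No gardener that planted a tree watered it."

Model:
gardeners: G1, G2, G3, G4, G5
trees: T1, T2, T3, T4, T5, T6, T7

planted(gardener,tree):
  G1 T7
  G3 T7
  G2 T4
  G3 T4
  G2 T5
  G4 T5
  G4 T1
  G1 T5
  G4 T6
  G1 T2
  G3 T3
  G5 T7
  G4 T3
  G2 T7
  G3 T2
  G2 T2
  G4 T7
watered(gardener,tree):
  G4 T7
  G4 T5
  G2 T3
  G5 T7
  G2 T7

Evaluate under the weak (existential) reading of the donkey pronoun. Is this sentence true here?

False

"it" takes "a tree" as antecedent — a donkey pronoun bound across the clause boundary.
Truth condition: for no (g,t) with planted(g,t) does watered(g,t) hold.
Restrictor pairs — does the scope hold? (G1,T2):fails  (G1,T5):fails  (G1,T7):fails  (G2,T2):fails  (G2,T4):fails  (G2,T5):fails  (G2,T7):holds  (G3,T2):fails  (G3,T3):fails  (G3,T4):fails  (G3,T7):fails  (G4,T1):fails  (G4,T3):fails  (G4,T5):holds  (G4,T6):fails  (G4,T7):holds  (G5,T7):holds
Scope holds for 4 pair(s), so the sentence is false.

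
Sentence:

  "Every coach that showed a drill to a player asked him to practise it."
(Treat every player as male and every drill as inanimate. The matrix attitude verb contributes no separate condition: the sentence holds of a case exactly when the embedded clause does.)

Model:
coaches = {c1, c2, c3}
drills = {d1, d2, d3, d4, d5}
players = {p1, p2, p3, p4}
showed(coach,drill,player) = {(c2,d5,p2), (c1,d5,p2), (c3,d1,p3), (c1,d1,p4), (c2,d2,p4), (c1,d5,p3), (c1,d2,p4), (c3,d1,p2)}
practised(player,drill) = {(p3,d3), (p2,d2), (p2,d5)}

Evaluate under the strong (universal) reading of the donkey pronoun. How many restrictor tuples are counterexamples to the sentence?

"him" takes "a player" as antecedent and "it" takes "a drill"; both are donkey pronouns co-varying with the restrictor.
Strong reading: for every (c,d,p) with showed(c,d,p), practised(p,d).
Restrictor triples: (c1,d1,p4)→practised(p4,d1) ✗  (c1,d2,p4)→practised(p4,d2) ✗  (c1,d5,p2)→practised(p2,d5) ✓  (c1,d5,p3)→practised(p3,d5) ✗  (c2,d2,p4)→practised(p4,d2) ✗  (c2,d5,p2)→practised(p2,d5) ✓  (c3,d1,p2)→practised(p2,d1) ✗  (c3,d1,p3)→practised(p3,d1) ✗
Counterexamples (restrictor triples failing the scope): 6.

6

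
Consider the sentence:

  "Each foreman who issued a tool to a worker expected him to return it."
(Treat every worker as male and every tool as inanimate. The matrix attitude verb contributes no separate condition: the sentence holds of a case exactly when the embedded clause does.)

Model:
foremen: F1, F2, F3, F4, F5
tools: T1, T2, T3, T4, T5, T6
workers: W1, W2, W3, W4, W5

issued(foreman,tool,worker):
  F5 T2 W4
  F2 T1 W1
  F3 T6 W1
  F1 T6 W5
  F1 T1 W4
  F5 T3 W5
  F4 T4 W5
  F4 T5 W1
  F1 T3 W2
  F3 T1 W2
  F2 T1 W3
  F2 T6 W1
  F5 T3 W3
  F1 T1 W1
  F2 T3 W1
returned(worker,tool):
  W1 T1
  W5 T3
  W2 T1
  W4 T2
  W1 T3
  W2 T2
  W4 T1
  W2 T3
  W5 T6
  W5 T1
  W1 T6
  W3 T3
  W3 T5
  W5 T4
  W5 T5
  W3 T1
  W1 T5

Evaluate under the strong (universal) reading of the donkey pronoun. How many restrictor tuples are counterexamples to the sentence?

"him" takes "a worker" as antecedent and "it" takes "a tool"; both are donkey pronouns co-varying with the restrictor.
Strong reading: for every (f,t,w) with issued(f,t,w), returned(w,t).
Restrictor triples: (F1,T1,W1)→returned(W1,T1) ✓  (F1,T1,W4)→returned(W4,T1) ✓  (F1,T3,W2)→returned(W2,T3) ✓  (F1,T6,W5)→returned(W5,T6) ✓  (F2,T1,W1)→returned(W1,T1) ✓  (F2,T1,W3)→returned(W3,T1) ✓  (F2,T3,W1)→returned(W1,T3) ✓  (F2,T6,W1)→returned(W1,T6) ✓  (F3,T1,W2)→returned(W2,T1) ✓  (F3,T6,W1)→returned(W1,T6) ✓  (F4,T4,W5)→returned(W5,T4) ✓  (F4,T5,W1)→returned(W1,T5) ✓  (F5,T2,W4)→returned(W4,T2) ✓  (F5,T3,W3)→returned(W3,T3) ✓  (F5,T3,W5)→returned(W5,T3) ✓
Counterexamples (restrictor triples failing the scope): 0.

0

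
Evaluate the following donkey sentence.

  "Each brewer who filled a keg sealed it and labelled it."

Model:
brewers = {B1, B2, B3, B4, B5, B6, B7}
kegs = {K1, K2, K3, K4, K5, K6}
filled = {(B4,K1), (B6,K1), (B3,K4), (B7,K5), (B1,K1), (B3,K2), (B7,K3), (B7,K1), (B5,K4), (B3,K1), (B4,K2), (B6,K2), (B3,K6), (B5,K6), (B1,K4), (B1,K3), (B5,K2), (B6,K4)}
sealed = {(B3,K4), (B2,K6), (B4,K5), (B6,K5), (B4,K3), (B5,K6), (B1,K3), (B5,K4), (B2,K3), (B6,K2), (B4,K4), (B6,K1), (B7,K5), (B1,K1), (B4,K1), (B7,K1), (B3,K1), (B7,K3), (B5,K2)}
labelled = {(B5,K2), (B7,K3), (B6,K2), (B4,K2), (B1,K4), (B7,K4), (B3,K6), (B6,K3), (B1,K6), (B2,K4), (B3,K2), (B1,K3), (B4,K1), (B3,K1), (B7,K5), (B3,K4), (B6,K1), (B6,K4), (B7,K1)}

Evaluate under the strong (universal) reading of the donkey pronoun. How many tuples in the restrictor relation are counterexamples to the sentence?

8

"it" takes "a keg" as antecedent — a donkey pronoun bound across the clause boundary.
Strong reading: for every (b,k) with filled(b,k), sealed(b,k) ∧ labelled(b,k).
Restrictor pairs: (B1,K1) ✗  (B1,K3) ✓  (B1,K4) ✗  (B3,K1) ✓  (B3,K2) ✗  (B3,K4) ✓  (B3,K6) ✗  (B4,K1) ✓  (B4,K2) ✗  (B5,K2) ✓  (B5,K4) ✗  (B5,K6) ✗  (B6,K1) ✓  (B6,K2) ✓  (B6,K4) ✗  (B7,K1) ✓  (B7,K3) ✓  (B7,K5) ✓
Counterexamples (restrictor pairs failing the scope): 8.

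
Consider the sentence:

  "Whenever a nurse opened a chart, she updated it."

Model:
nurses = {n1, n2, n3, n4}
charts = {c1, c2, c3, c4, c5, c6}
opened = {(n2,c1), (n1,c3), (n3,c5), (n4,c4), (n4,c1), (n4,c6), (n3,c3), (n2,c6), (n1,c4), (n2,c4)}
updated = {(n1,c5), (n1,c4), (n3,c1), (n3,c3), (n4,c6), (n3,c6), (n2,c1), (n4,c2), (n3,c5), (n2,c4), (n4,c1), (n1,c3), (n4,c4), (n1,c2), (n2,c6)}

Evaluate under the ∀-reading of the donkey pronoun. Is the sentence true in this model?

"it" takes "a chart" as antecedent — a donkey pronoun bound across the clause boundary.
Strong reading: for every (n,c) with opened(n,c), updated(n,c).
Restrictor pairs: (n1,c3) ✓  (n1,c4) ✓  (n2,c1) ✓  (n2,c4) ✓  (n2,c6) ✓  (n3,c3) ✓  (n3,c5) ✓  (n4,c1) ✓  (n4,c4) ✓  (n4,c6) ✓
Every restrictor pair satisfies the scope.

True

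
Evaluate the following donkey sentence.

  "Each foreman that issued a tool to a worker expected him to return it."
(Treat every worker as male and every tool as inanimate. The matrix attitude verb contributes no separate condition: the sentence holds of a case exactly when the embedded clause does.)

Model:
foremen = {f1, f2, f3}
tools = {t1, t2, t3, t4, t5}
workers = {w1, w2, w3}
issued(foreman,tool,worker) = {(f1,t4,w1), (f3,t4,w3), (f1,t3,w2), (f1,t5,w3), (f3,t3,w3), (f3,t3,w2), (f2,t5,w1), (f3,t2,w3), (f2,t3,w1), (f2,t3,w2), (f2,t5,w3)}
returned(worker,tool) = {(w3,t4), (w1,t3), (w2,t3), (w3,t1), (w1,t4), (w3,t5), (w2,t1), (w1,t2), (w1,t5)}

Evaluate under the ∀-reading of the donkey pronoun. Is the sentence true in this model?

"him" takes "a worker" as antecedent and "it" takes "a tool"; both are donkey pronouns co-varying with the restrictor.
Strong reading: for every (f,t,w) with issued(f,t,w), returned(w,t).
Restrictor triples: (f1,t3,w2)→returned(w2,t3) ✓  (f1,t4,w1)→returned(w1,t4) ✓  (f1,t5,w3)→returned(w3,t5) ✓  (f2,t3,w1)→returned(w1,t3) ✓  (f2,t3,w2)→returned(w2,t3) ✓  (f2,t5,w1)→returned(w1,t5) ✓  (f2,t5,w3)→returned(w3,t5) ✓  (f3,t2,w3)→returned(w3,t2) ✗  (f3,t3,w2)→returned(w2,t3) ✓  (f3,t3,w3)→returned(w3,t3) ✗  (f3,t4,w3)→returned(w3,t4) ✓
Counterexample: (f3,t2,w3) — returned(w3,t2) does not hold.

False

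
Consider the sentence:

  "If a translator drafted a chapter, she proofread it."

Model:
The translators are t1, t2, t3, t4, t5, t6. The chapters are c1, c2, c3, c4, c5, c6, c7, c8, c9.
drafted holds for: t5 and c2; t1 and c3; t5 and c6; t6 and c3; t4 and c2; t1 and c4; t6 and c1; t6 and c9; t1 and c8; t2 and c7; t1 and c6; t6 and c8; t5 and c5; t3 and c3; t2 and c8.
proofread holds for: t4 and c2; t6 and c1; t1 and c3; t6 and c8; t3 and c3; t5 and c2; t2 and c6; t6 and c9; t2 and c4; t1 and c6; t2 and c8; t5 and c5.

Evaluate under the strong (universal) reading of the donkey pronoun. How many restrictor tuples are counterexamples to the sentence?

5

"it" takes "a chapter" as antecedent — a donkey pronoun bound across the clause boundary.
Strong reading: for every (t,c) with drafted(t,c), proofread(t,c).
Restrictor pairs: (t1,c3) ✓  (t1,c4) ✗  (t1,c6) ✓  (t1,c8) ✗  (t2,c7) ✗  (t2,c8) ✓  (t3,c3) ✓  (t4,c2) ✓  (t5,c2) ✓  (t5,c5) ✓  (t5,c6) ✗  (t6,c1) ✓  (t6,c3) ✗  (t6,c8) ✓  (t6,c9) ✓
Counterexamples (restrictor pairs failing the scope): 5.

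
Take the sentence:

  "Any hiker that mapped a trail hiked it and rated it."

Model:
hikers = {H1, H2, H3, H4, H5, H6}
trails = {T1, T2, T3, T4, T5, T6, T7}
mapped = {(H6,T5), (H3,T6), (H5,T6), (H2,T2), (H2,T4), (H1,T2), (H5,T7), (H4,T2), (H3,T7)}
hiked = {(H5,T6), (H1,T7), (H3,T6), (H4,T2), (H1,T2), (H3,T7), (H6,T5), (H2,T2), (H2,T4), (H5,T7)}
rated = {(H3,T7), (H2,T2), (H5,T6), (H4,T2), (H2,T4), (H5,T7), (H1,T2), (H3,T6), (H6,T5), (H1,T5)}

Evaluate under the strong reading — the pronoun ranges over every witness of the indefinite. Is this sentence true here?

"it" takes "a trail" as antecedent — a donkey pronoun bound across the clause boundary.
Strong reading: for every (h,t) with mapped(h,t), hiked(h,t) ∧ rated(h,t).
Restrictor pairs: (H1,T2) ✓  (H2,T2) ✓  (H2,T4) ✓  (H3,T6) ✓  (H3,T7) ✓  (H4,T2) ✓  (H5,T6) ✓  (H5,T7) ✓  (H6,T5) ✓
Every restrictor pair satisfies the scope.

True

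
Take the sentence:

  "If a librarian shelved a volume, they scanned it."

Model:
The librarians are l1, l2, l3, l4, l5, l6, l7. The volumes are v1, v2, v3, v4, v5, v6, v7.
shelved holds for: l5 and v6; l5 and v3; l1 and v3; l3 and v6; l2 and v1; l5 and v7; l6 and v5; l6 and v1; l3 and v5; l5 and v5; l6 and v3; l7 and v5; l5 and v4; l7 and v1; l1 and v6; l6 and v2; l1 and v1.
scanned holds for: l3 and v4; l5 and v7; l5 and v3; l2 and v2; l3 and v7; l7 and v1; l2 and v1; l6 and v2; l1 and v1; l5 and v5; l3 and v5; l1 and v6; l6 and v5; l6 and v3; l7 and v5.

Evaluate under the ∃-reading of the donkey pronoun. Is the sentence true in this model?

"it" takes "a volume" as antecedent — a donkey pronoun bound across the clause boundary.
Weak reading: every librarian l with some shelved-volume has at least one shelved-volume v such that scanned(l,v).
Per librarian: l1:✓  l2:✓  l3:✓  l5:✓  l6:✓  l7:✓
Every librarian in the restrictor has a witness.

True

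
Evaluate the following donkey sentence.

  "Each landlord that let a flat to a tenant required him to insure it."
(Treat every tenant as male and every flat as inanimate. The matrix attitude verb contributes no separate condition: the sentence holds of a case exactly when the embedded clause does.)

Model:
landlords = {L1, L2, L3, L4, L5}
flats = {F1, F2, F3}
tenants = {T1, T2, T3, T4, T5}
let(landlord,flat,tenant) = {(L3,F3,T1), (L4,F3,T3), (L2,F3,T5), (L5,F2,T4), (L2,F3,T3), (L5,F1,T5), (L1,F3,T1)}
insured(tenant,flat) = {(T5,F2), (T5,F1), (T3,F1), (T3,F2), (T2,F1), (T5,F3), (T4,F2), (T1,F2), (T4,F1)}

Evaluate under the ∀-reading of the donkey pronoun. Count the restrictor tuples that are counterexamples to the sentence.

4

"him" takes "a tenant" as antecedent and "it" takes "a flat"; both are donkey pronouns co-varying with the restrictor.
Strong reading: for every (l,f,t) with let(l,f,t), insured(t,f).
Restrictor triples: (L1,F3,T1)→insured(T1,F3) ✗  (L2,F3,T3)→insured(T3,F3) ✗  (L2,F3,T5)→insured(T5,F3) ✓  (L3,F3,T1)→insured(T1,F3) ✗  (L4,F3,T3)→insured(T3,F3) ✗  (L5,F1,T5)→insured(T5,F1) ✓  (L5,F2,T4)→insured(T4,F2) ✓
Counterexamples (restrictor triples failing the scope): 4.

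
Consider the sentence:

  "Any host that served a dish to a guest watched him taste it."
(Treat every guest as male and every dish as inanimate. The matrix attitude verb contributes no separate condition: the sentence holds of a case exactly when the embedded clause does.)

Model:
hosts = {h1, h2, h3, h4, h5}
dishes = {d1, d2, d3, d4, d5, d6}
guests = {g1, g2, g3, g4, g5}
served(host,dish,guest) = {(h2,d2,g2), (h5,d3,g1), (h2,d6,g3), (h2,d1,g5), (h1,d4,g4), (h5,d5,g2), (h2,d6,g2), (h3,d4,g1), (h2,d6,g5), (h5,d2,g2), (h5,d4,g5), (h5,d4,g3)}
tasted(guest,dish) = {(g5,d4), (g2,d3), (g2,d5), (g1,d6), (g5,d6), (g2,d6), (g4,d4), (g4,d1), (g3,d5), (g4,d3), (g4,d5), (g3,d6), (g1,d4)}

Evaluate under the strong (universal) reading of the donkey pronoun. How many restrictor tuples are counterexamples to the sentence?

5

"him" takes "a guest" as antecedent and "it" takes "a dish"; both are donkey pronouns co-varying with the restrictor.
Strong reading: for every (h,d,g) with served(h,d,g), tasted(g,d).
Restrictor triples: (h1,d4,g4)→tasted(g4,d4) ✓  (h2,d1,g5)→tasted(g5,d1) ✗  (h2,d2,g2)→tasted(g2,d2) ✗  (h2,d6,g2)→tasted(g2,d6) ✓  (h2,d6,g3)→tasted(g3,d6) ✓  (h2,d6,g5)→tasted(g5,d6) ✓  (h3,d4,g1)→tasted(g1,d4) ✓  (h5,d2,g2)→tasted(g2,d2) ✗  (h5,d3,g1)→tasted(g1,d3) ✗  (h5,d4,g3)→tasted(g3,d4) ✗  (h5,d4,g5)→tasted(g5,d4) ✓  (h5,d5,g2)→tasted(g2,d5) ✓
Counterexamples (restrictor triples failing the scope): 5.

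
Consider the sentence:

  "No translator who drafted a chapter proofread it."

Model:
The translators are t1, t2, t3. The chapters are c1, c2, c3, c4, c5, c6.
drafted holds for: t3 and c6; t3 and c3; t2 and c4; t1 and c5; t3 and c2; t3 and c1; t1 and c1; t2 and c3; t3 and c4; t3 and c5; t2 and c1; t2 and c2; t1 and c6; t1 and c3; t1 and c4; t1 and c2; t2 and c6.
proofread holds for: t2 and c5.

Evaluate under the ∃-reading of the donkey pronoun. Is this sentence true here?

"it" takes "a chapter" as antecedent — a donkey pronoun bound across the clause boundary.
Truth condition: for no (t,c) with drafted(t,c) does proofread(t,c) hold.
Restrictor pairs — does the scope hold? (t1,c1):fails  (t1,c2):fails  (t1,c3):fails  (t1,c4):fails  (t1,c5):fails  (t1,c6):fails  (t2,c1):fails  (t2,c2):fails  (t2,c3):fails  (t2,c4):fails  (t2,c6):fails  (t3,c1):fails  (t3,c2):fails  (t3,c3):fails  (t3,c4):fails  (t3,c5):fails  (t3,c6):fails
Scope holds for no restrictor pair, so the sentence is true.

True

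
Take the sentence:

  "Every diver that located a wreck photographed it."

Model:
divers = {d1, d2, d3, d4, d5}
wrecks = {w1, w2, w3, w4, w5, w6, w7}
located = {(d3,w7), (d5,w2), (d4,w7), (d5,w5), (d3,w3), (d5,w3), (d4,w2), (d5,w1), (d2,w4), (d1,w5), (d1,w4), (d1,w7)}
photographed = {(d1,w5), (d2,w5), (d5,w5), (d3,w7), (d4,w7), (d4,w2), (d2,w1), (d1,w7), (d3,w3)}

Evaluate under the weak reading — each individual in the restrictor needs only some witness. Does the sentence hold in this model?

"it" takes "a wreck" as antecedent — a donkey pronoun bound across the clause boundary.
Weak reading: every diver d with some located-wreck has at least one located-wreck w such that photographed(d,w).
Per diver: d1:✓  d2:✗  d3:✓  d4:✓  d5:✓
d2 has no witness among its located-wrecks.

False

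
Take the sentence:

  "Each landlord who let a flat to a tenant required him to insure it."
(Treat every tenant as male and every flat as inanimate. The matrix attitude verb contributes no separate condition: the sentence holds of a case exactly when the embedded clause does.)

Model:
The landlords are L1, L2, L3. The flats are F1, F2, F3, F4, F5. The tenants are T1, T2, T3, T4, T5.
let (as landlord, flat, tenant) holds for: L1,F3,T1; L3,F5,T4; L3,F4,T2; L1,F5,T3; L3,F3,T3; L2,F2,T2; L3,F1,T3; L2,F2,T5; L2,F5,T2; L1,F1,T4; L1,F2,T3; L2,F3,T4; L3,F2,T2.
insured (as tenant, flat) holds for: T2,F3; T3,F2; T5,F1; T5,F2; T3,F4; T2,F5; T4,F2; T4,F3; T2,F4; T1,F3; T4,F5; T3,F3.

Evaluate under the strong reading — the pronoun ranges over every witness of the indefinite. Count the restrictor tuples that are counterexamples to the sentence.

5

"him" takes "a tenant" as antecedent and "it" takes "a flat"; both are donkey pronouns co-varying with the restrictor.
Strong reading: for every (l,f,t) with let(l,f,t), insured(t,f).
Restrictor triples: (L1,F1,T4)→insured(T4,F1) ✗  (L1,F2,T3)→insured(T3,F2) ✓  (L1,F3,T1)→insured(T1,F3) ✓  (L1,F5,T3)→insured(T3,F5) ✗  (L2,F2,T2)→insured(T2,F2) ✗  (L2,F2,T5)→insured(T5,F2) ✓  (L2,F3,T4)→insured(T4,F3) ✓  (L2,F5,T2)→insured(T2,F5) ✓  (L3,F1,T3)→insured(T3,F1) ✗  (L3,F2,T2)→insured(T2,F2) ✗  (L3,F3,T3)→insured(T3,F3) ✓  (L3,F4,T2)→insured(T2,F4) ✓  (L3,F5,T4)→insured(T4,F5) ✓
Counterexamples (restrictor triples failing the scope): 5.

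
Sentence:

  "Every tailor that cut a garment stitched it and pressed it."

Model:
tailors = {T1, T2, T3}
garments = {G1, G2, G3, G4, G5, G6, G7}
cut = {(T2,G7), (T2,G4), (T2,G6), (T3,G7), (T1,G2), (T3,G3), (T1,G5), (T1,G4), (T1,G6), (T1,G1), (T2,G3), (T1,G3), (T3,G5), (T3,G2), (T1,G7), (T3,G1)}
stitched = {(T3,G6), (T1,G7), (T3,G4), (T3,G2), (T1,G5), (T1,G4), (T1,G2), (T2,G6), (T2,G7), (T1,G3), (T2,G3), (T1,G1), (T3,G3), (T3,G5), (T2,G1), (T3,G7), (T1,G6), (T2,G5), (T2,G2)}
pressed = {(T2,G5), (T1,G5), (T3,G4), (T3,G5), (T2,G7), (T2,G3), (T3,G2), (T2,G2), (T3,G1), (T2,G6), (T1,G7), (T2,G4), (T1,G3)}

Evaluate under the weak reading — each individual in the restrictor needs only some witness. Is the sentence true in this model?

True

"it" takes "a garment" as antecedent — a donkey pronoun bound across the clause boundary.
Weak reading: every tailor t with some cut-garment has at least one cut-garment g such that stitched(t,g) ∧ pressed(t,g).
Per tailor: T1:✓  T2:✓  T3:✓
Every tailor in the restrictor has a witness.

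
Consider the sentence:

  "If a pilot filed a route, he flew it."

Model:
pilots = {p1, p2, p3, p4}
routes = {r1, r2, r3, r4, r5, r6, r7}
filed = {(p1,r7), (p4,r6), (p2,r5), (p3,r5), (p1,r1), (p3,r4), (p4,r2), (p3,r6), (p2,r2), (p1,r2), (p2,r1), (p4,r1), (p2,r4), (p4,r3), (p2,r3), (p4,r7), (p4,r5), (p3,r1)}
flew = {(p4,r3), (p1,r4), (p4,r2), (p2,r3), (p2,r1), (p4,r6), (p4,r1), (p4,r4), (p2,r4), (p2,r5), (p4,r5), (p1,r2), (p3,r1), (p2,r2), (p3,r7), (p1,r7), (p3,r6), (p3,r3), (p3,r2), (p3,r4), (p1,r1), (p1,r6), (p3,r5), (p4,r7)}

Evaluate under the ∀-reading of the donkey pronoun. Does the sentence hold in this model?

"it" takes "a route" as antecedent — a donkey pronoun bound across the clause boundary.
Strong reading: for every (p,r) with filed(p,r), flew(p,r).
Restrictor pairs: (p1,r1) ✓  (p1,r2) ✓  (p1,r7) ✓  (p2,r1) ✓  (p2,r2) ✓  (p2,r3) ✓  (p2,r4) ✓  (p2,r5) ✓  (p3,r1) ✓  (p3,r4) ✓  (p3,r5) ✓  (p3,r6) ✓  (p4,r1) ✓  (p4,r2) ✓  (p4,r3) ✓  (p4,r5) ✓  (p4,r6) ✓  (p4,r7) ✓
Every restrictor pair satisfies the scope.

True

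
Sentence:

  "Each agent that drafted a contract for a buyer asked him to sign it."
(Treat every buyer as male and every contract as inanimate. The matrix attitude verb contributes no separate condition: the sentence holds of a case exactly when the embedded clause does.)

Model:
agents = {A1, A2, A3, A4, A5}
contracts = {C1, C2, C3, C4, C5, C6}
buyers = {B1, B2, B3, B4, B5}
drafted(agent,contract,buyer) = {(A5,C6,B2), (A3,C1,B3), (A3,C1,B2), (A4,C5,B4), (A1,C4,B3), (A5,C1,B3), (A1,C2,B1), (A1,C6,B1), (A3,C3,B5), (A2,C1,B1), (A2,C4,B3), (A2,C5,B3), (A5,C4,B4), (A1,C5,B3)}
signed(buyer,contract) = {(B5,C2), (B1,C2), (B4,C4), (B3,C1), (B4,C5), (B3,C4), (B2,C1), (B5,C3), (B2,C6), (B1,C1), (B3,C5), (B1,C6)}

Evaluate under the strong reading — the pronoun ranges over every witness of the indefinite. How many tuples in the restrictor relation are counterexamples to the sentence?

0

"him" takes "a buyer" as antecedent and "it" takes "a contract"; both are donkey pronouns co-varying with the restrictor.
Strong reading: for every (a,c,b) with drafted(a,c,b), signed(b,c).
Restrictor triples: (A1,C2,B1)→signed(B1,C2) ✓  (A1,C4,B3)→signed(B3,C4) ✓  (A1,C5,B3)→signed(B3,C5) ✓  (A1,C6,B1)→signed(B1,C6) ✓  (A2,C1,B1)→signed(B1,C1) ✓  (A2,C4,B3)→signed(B3,C4) ✓  (A2,C5,B3)→signed(B3,C5) ✓  (A3,C1,B2)→signed(B2,C1) ✓  (A3,C1,B3)→signed(B3,C1) ✓  (A3,C3,B5)→signed(B5,C3) ✓  (A4,C5,B4)→signed(B4,C5) ✓  (A5,C1,B3)→signed(B3,C1) ✓  (A5,C4,B4)→signed(B4,C4) ✓  (A5,C6,B2)→signed(B2,C6) ✓
Counterexamples (restrictor triples failing the scope): 0.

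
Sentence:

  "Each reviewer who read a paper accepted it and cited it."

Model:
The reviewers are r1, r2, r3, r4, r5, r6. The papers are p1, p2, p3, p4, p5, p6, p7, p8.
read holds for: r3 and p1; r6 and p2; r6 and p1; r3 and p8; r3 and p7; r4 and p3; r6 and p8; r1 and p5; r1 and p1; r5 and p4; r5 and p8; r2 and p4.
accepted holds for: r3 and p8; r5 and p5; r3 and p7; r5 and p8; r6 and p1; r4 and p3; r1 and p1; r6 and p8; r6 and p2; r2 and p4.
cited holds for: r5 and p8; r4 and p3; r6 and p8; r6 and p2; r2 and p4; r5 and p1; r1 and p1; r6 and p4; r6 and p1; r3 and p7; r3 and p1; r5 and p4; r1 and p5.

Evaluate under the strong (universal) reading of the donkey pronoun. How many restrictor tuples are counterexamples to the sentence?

"it" takes "a paper" as antecedent — a donkey pronoun bound across the clause boundary.
Strong reading: for every (r,p) with read(r,p), accepted(r,p) ∧ cited(r,p).
Restrictor pairs: (r1,p1) ✓  (r1,p5) ✗  (r2,p4) ✓  (r3,p1) ✗  (r3,p7) ✓  (r3,p8) ✗  (r4,p3) ✓  (r5,p4) ✗  (r5,p8) ✓  (r6,p1) ✓  (r6,p2) ✓  (r6,p8) ✓
Counterexamples (restrictor pairs failing the scope): 4.

4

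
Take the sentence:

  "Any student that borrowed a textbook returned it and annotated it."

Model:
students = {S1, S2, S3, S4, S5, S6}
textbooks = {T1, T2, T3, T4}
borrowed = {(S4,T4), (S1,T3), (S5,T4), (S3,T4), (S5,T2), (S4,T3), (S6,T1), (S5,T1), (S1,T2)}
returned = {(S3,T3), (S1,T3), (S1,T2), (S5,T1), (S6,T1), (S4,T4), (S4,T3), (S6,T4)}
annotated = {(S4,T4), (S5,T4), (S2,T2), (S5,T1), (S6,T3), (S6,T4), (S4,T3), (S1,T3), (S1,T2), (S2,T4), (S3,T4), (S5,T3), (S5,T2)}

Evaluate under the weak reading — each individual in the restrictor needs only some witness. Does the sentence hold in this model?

False

"it" takes "a textbook" as antecedent — a donkey pronoun bound across the clause boundary.
Weak reading: every student s with some borrowed-textbook has at least one borrowed-textbook t such that returned(s,t) ∧ annotated(s,t).
Per student: S1:✓  S3:✗  S4:✓  S5:✓  S6:✗
S3 has no witness among its borrowed-textbooks.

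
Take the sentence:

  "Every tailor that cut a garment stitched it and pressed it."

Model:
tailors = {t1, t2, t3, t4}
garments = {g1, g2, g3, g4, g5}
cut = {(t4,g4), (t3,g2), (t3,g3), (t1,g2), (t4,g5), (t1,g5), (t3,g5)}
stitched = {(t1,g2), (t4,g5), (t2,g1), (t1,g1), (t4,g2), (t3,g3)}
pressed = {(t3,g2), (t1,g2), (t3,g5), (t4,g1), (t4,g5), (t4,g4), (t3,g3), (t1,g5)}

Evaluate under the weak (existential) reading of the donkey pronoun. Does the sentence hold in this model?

"it" takes "a garment" as antecedent — a donkey pronoun bound across the clause boundary.
Weak reading: every tailor t with some cut-garment has at least one cut-garment g such that stitched(t,g) ∧ pressed(t,g).
Per tailor: t1:✓  t3:✓  t4:✓
Every tailor in the restrictor has a witness.

True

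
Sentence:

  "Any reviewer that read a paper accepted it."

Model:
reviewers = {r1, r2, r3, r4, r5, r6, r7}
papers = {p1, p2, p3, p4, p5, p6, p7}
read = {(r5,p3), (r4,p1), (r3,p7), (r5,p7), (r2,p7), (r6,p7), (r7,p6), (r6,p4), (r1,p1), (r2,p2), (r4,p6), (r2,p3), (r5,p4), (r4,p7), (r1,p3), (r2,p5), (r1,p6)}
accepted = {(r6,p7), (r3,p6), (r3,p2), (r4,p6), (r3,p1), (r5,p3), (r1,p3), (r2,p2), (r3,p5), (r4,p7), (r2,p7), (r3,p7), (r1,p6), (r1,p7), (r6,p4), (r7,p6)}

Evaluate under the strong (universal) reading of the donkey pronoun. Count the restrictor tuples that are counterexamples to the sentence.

"it" takes "a paper" as antecedent — a donkey pronoun bound across the clause boundary.
Strong reading: for every (r,p) with read(r,p), accepted(r,p).
Restrictor pairs: (r1,p1) ✗  (r1,p3) ✓  (r1,p6) ✓  (r2,p2) ✓  (r2,p3) ✗  (r2,p5) ✗  (r2,p7) ✓  (r3,p7) ✓  (r4,p1) ✗  (r4,p6) ✓  (r4,p7) ✓  (r5,p3) ✓  (r5,p4) ✗  (r5,p7) ✗  (r6,p4) ✓  (r6,p7) ✓  (r7,p6) ✓
Counterexamples (restrictor pairs failing the scope): 6.

6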